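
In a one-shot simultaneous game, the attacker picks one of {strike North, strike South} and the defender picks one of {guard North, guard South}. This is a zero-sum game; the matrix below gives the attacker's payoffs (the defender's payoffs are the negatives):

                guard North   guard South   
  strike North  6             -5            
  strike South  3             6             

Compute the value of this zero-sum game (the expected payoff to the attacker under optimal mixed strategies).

v = 51/14

The attacker's indifference between strike North and strike South determines the defender's mixing probability q:
  the attacker's payoff from strike North: q·6 + (1−q)·(-5) = 11q - 5
  the attacker's payoff from strike South: q·3 + (1−q)·6 = -3q + 6
  11q - 5 = -3q + 6  ⇒  14q = 11  ⇒  q = 11/14.
The value is the attacker's expected payoff against this mix (using strike North): (11/14)·6 + (3/14)·(-5) = 51/14.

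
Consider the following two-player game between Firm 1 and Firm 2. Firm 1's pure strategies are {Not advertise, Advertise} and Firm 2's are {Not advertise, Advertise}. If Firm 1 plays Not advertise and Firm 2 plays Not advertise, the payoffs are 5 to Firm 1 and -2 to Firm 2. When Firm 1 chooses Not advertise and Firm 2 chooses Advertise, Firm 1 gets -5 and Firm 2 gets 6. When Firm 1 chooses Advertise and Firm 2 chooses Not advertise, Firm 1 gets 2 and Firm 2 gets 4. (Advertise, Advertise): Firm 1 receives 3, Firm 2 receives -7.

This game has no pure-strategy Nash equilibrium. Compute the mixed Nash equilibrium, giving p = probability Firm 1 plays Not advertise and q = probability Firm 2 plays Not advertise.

In a mixed equilibrium Firm 2 is indifferent between Not advertise and Advertise; this condition fixes p.
  Firm 2's payoff to Not advertise: p·(-2) + (1−p)·4 = -6p + 4
  Firm 2's payoff to Advertise: p·6 + (1−p)·(-7) = 13p - 7
  -6p + 4 = 13p - 7  ⇒  -19p = -11  ⇒  p = 11/19.
Firm 2's mix must leave Firm 1 indifferent between Not advertise and Advertise.
  Firm 1's payoff from Not advertise: q·5 + (1−q)·(-5) = 10q - 5
  Firm 1's payoff from Advertise: q·2 + (1−q)·3 = -q + 3
  10q - 5 = -q + 3  ⇒  11q = 8  ⇒  q = 8/11.

p = 11/19, q = 8/11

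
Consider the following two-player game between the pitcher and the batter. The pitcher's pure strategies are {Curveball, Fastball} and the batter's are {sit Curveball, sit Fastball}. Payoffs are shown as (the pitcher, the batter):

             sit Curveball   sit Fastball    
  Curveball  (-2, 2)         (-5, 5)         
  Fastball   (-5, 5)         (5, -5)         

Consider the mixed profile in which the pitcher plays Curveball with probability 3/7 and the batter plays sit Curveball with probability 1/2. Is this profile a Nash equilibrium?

No

Given the pitcher's mix p = 3/7, the batter's payoff from sit Curveball is 26/7 but from sit Fastball is -5/7. The batter strictly prefers sit Curveball, so the batter would not mix.
So the proposed profile is not a Nash equilibrium.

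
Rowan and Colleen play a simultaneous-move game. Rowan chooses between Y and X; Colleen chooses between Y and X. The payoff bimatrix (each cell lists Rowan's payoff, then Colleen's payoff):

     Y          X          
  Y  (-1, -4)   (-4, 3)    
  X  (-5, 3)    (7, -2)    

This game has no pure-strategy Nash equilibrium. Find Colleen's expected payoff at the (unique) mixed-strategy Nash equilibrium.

1/12

Set Colleen's expected payoff from Y equal to that from X:
  Colleen's expected payoff from Y: p·(-4) + (1−p)·3 = -7p + 3
  Colleen's expected payoff from X: p·3 + (1−p)·(-2) = 5p - 2
  -7p + 3 = 5p - 2  ⇒  -12p = -5  ⇒  p = 5/12.
At equilibrium Colleen is indifferent across columns, so Colleen's payoff equals the payoff from Y: (5/12)·(-4) + (7/12)·3 = 1/12.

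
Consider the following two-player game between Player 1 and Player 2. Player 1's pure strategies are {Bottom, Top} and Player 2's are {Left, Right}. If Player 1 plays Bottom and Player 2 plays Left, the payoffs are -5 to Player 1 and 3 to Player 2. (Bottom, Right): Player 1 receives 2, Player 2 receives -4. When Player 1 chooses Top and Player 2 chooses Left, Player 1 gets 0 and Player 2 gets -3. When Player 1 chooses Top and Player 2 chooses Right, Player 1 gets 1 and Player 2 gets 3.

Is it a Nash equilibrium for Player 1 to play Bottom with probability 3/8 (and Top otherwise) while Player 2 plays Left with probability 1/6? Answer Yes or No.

No

Given Player 1's mix p = 3/8, Player 2's payoff from Left is -3/4 but from Right is 3/8. Player 2 strictly prefers Right, so Player 2 would not mix.
So the proposed profile is not a Nash equilibrium.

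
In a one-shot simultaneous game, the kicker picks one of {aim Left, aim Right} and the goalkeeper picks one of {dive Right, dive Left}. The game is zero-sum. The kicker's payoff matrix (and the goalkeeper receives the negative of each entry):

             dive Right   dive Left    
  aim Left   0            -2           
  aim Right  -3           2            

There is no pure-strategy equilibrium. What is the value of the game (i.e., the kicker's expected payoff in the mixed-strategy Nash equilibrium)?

In a mixed equilibrium the kicker is indifferent between aim Left and aim Right; this condition fixes q.
  the kicker's payoff from aim Left: q·0 + (1−q)·(-2) = 2q - 2
  the kicker's payoff from aim Right: q·(-3) + (1−q)·2 = -5q + 2
  2q - 2 = -5q + 2  ⇒  7q = 4  ⇒  q = 4/7.
The value is the kicker's expected payoff against this mix (using aim Left): (4/7)·0 + (3/7)·(-2) = -6/7.

v = -6/7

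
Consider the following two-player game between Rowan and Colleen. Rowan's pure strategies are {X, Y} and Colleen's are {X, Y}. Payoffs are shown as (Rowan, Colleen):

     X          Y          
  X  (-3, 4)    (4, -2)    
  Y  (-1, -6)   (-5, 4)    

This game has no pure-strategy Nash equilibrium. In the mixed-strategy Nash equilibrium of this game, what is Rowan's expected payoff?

For Rowan to be willing to mix, Rowan must be indifferent between X and Y, which pins down Colleen's mix.
  Rowan's expected payoff from X: q·(-3) + (1−q)·4 = -7q + 4
  Rowan's expected payoff from Y: q·(-1) + (1−q)·(-5) = 4q - 5
  -7q + 4 = 4q - 5  ⇒  -11q = -9  ⇒  q = 9/11.
At equilibrium Rowan is indifferent across rows, so Rowan's payoff equals the payoff from X: (9/11)·(-3) + (2/11)·4 = -19/11.

-19/11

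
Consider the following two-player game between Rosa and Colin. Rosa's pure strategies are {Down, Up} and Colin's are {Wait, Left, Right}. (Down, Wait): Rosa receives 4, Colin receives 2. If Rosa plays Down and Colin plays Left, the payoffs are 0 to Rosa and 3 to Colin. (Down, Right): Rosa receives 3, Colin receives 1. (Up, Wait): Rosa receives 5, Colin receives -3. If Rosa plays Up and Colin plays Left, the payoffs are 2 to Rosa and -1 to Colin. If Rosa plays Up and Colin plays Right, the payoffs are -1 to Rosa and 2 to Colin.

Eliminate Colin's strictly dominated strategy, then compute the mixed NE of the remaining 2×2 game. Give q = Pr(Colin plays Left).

q = 2/3

Colin's strategy Wait is strictly dominated by Left: 3 > 2 and -1 > -3. Eliminate Wait.
Colin's mix must leave Rosa indifferent between Down and Up.
  Rosa's payoff to Down: q·0 + (1−q)·3 = -3q + 3
  Rosa's payoff to Up: q·2 + (1−q)·(-1) = 3q - 1
  -3q + 3 = 3q - 1  ⇒  -6q = -4  ⇒  q = 2/3.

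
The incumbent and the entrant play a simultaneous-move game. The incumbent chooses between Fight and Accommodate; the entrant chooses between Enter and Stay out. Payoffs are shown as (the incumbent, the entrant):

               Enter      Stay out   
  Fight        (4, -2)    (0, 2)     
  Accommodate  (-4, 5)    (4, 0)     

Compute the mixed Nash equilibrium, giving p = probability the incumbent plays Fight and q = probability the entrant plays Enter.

p = 5/9, q = 1/3

Set the entrant's expected payoff from Enter equal to that from Stay out:
  the entrant's payoff to Enter: p·(-2) + (1−p)·5 = -7p + 5
  the entrant's payoff to Stay out: p·2 + (1−p)·0 = 2p
  -7p + 5 = 2p  ⇒  -9p = -5  ⇒  p = 5/9.
For the incumbent to be willing to mix, the incumbent must be indifferent between Fight and Accommodate, which pins down the entrant's mix.
  the incumbent's expected payoff from Fight: q·4 + (1−q)·0 = 4q
  the incumbent's expected payoff from Accommodate: q·(-4) + (1−q)·4 = -8q + 4
  4q = -8q + 4  ⇒  12q = 4  ⇒  q = 1/3.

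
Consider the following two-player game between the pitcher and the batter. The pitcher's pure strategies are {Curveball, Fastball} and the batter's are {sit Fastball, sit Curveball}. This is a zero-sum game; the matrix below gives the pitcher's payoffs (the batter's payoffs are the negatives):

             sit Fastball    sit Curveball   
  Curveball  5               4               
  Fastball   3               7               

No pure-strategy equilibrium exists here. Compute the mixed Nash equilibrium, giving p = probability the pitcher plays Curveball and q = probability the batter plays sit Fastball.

The batter's indifference between sit Fastball and sit Curveball determines the pitcher's mixing probability p:
  the batter's payoff from sit Fastball: p·(-5) + (1−p)·(-3) = -2p - 3
  the batter's payoff from sit Curveball: p·(-4) + (1−p)·(-7) = 3p - 7
  -2p - 3 = 3p - 7  ⇒  -5p = -4  ⇒  p = 4/5.
In a mixed equilibrium the pitcher is indifferent between Curveball and Fastball; this condition fixes q.
  the pitcher's payoff to Curveball: q·5 + (1−q)·4 = q + 4
  the pitcher's payoff to Fastball: q·3 + (1−q)·7 = -4q + 7
  q + 4 = -4q + 7  ⇒  5q = 3  ⇒  q = 3/5.

p = 4/5, q = 3/5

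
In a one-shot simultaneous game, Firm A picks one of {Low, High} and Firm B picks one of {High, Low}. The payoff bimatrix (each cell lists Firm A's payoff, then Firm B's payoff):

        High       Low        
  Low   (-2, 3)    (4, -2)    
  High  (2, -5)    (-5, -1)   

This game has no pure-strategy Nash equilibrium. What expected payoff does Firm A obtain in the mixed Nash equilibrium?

Set Firm A's expected payoff from Low equal to that from High:
  Firm A's expected payoff from Low: q·(-2) + (1−q)·4 = -6q + 4
  Firm A's expected payoff from High: q·2 + (1−q)·(-5) = 7q - 5
  -6q + 4 = 7q - 5  ⇒  -13q = -9  ⇒  q = 9/13.
At equilibrium Firm A is indifferent across rows, so Firm A's payoff equals the payoff from Low: (9/13)·(-2) + (4/13)·4 = -2/13.

-2/13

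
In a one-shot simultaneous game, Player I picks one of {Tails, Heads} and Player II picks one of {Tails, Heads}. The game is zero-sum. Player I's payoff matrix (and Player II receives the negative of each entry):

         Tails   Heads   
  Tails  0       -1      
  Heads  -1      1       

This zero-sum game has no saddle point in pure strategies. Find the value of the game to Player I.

For Player I to be willing to mix, Player I must be indifferent between Tails and Heads, which pins down Player II's mix.
  Player I's expected payoff from Tails: q·0 + (1−q)·(-1) = q - 1
  Player I's expected payoff from Heads: q·(-1) + (1−q)·1 = -2q + 1
  q - 1 = -2q + 1  ⇒  3q = 2  ⇒  q = 2/3.
The value is Player I's expected payoff against this mix (using Tails): (2/3)·0 + (1/3)·(-1) = -1/3.

v = -1/3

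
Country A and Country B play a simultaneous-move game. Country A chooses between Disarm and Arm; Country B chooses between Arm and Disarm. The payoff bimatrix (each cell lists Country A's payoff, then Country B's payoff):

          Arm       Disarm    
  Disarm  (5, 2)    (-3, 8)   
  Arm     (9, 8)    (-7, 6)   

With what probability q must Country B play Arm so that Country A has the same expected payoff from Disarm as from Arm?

q = 1/2

Country A's indifference between Disarm and Arm determines Country B's mixing probability q:
  Country A's expected payoff from Disarm: q·5 + (1−q)·(-3) = 8q - 3
  Country A's expected payoff from Arm: q·9 + (1−q)·(-7) = 16q - 7
  8q - 3 = 16q - 7  ⇒  -8q = -4  ⇒  q = 1/2.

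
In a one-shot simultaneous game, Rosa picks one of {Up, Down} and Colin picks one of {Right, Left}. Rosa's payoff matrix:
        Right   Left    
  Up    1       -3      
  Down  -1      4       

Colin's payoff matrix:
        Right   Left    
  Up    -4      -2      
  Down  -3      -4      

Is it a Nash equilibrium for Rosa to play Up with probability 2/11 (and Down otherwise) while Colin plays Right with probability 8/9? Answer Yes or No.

No

Given Rosa's mix p = 2/11, Colin's payoff from Right is -35/11 but from Left is -40/11. Colin strictly prefers Right, so Colin would not mix.
So the proposed profile is not a Nash equilibrium.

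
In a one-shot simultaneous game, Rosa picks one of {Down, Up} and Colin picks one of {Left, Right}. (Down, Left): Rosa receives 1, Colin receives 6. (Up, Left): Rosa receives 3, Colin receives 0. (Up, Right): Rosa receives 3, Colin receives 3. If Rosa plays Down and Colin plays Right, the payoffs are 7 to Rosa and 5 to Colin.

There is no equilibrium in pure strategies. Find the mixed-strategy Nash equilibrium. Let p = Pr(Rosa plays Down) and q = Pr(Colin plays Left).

For Colin to be willing to mix, Colin must be indifferent between Left and Right, which pins down Rosa's mix.
  Colin's payoff to Left: p·6 + (1−p)·0 = 6p
  Colin's payoff to Right: p·5 + (1−p)·3 = 2p + 3
  6p = 2p + 3  ⇒  4p = 3  ⇒  p = 3/4.
Set Rosa's expected payoff from Down equal to that from Up:
  Rosa's payoff from Down: q·1 + (1−q)·7 = -6q + 7
  Rosa's payoff from Up: q·3 + (1−q)·3 = 3
  -6q + 7 = 3  ⇒  -6q = -4  ⇒  q = 2/3.

p = 3/4, q = 2/3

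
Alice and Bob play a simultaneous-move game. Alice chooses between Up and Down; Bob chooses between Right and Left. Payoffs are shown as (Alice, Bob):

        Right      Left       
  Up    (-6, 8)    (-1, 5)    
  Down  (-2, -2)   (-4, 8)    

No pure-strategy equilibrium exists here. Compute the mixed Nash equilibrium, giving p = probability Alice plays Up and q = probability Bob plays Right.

Alice's mix must leave Bob indifferent between Right and Left.
  Bob's expected payoff from Right: p·8 + (1−p)·(-2) = 10p - 2
  Bob's expected payoff from Left: p·5 + (1−p)·8 = -3p + 8
  10p - 2 = -3p + 8  ⇒  13p = 10  ⇒  p = 10/13.
In a mixed equilibrium Alice is indifferent between Up and Down; this condition fixes q.
  Alice's expected payoff from Up: q·(-6) + (1−q)·(-1) = -5q - 1
  Alice's expected payoff from Down: q·(-2) + (1−q)·(-4) = 2q - 4
  -5q - 1 = 2q - 4  ⇒  -7q = -3  ⇒  q = 3/7.

p = 10/13, q = 3/7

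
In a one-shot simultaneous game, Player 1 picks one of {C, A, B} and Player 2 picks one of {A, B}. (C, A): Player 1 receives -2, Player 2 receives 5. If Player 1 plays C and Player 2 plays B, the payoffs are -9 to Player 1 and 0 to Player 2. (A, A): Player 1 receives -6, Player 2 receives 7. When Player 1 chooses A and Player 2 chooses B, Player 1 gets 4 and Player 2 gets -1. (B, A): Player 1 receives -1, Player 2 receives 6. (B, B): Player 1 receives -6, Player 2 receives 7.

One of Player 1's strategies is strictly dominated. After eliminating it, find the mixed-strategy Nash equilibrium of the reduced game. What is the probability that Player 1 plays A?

p = 1/9

Player 1's strategy C is strictly dominated by B: -1 > -2 and -6 > -9. Eliminate C.
Player 1's mix must leave Player 2 indifferent between A and B.
  Player 2's payoff to A: p·7 + (1−p)·6 = p + 6
  Player 2's payoff to B: p·(-1) + (1−p)·7 = -8p + 7
  p + 6 = -8p + 7  ⇒  9p = 1  ⇒  p = 1/9.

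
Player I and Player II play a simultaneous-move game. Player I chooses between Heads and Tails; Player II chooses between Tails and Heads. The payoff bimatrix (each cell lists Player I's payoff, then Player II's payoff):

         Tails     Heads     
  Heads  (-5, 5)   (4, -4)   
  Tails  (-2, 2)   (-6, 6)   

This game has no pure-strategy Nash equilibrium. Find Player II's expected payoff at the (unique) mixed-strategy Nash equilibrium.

Player II's indifference between Tails and Heads determines Player I's mixing probability p:
  Player II's payoff from Tails: p·5 + (1−p)·2 = 3p + 2
  Player II's payoff from Heads: p·(-4) + (1−p)·6 = -10p + 6
  3p + 2 = -10p + 6  ⇒  13p = 4  ⇒  p = 4/13.
At equilibrium Player II is indifferent across columns, so Player II's payoff equals the payoff from Tails: (4/13)·5 + (9/13)·2 = 38/13.

38/13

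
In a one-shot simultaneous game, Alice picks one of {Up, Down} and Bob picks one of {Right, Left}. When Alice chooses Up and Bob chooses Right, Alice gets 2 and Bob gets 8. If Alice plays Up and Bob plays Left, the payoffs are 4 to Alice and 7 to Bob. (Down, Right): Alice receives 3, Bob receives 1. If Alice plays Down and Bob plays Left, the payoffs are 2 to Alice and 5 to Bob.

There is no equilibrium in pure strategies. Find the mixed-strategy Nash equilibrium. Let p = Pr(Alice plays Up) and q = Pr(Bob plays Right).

p = 4/5, q = 2/3

For Bob to be willing to mix, Bob must be indifferent between Right and Left, which pins down Alice's mix.
  Bob's payoff from Right: p·8 + (1−p)·1 = 7p + 1
  Bob's payoff from Left: p·7 + (1−p)·5 = 2p + 5
  7p + 1 = 2p + 5  ⇒  5p = 4  ⇒  p = 4/5.
Set Alice's expected payoff from Up equal to that from Down:
  Alice's payoff from Up: q·2 + (1−q)·4 = -2q + 4
  Alice's payoff from Down: q·3 + (1−q)·2 = q + 2
  -2q + 4 = q + 2  ⇒  -3q = -2  ⇒  q = 2/3.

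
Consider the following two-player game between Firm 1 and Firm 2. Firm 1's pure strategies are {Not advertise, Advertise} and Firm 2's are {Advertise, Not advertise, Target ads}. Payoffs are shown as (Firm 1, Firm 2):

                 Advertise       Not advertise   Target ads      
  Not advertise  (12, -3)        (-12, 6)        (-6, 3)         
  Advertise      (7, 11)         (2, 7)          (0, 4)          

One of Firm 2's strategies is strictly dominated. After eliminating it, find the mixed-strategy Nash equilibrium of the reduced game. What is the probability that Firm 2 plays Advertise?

Firm 2's strategy Target ads is strictly dominated by Not advertise: 6 > 3 and 7 > 4. Eliminate Target ads.
In a mixed equilibrium Firm 1 is indifferent between Not advertise and Advertise; this condition fixes q.
  Firm 1's expected payoff from Not advertise: q·12 + (1−q)·(-12) = 24q - 12
  Firm 1's expected payoff from Advertise: q·7 + (1−q)·2 = 5q + 2
  24q - 12 = 5q + 2  ⇒  19q = 14  ⇒  q = 14/19.

q = 14/19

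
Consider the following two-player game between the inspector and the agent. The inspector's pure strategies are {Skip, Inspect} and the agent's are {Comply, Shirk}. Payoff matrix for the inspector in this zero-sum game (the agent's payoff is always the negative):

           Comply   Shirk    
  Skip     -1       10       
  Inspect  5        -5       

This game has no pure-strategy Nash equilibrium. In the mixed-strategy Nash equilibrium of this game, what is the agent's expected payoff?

For the agent to be willing to mix, the agent must be indifferent between Comply and Shirk, which pins down the inspector's mix.
  the agent's expected payoff from Comply: p·1 + (1−p)·(-5) = 6p - 5
  the agent's expected payoff from Shirk: p·(-10) + (1−p)·5 = -15p + 5
  6p - 5 = -15p + 5  ⇒  21p = 10  ⇒  p = 10/21.
At equilibrium the agent is indifferent across columns, so the agent's payoff equals the payoff from Comply: (10/21)·1 + (11/21)·(-5) = -15/7.

-15/7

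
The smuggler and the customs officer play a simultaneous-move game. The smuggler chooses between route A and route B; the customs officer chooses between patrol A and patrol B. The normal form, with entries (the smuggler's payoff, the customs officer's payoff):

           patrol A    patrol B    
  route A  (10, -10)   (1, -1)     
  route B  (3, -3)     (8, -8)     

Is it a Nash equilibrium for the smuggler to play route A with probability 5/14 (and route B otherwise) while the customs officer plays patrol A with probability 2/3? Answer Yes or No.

Given the customs officer's mix q = 2/3, the smuggler's payoff from route A is 7 but from route B is 14/3. The smuggler strictly prefers route A, so the smuggler would not mix.
So the proposed profile is not a Nash equilibrium.

No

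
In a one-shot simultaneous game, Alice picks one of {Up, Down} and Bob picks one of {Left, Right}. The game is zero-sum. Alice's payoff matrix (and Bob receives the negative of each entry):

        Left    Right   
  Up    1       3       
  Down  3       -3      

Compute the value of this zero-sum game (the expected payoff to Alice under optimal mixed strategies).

Set Alice's expected payoff from Up equal to that from Down:
  Alice's payoff from Up: q·1 + (1−q)·3 = -2q + 3
  Alice's payoff from Down: q·3 + (1−q)·(-3) = 6q - 3
  -2q + 3 = 6q - 3  ⇒  -8q = -6  ⇒  q = 3/4.
The value is Alice's expected payoff against this mix (using Up): (3/4)·1 + (1/4)·3 = 3/2.

v = 3/2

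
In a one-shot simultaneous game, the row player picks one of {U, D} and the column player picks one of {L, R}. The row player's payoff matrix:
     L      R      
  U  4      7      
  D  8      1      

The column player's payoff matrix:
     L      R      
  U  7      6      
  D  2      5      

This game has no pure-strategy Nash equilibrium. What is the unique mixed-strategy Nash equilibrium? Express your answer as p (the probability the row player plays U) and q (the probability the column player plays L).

In a mixed equilibrium the column player is indifferent between L and R; this condition fixes p.
  the column player's expected payoff from L: p·7 + (1−p)·2 = 5p + 2
  the column player's expected payoff from R: p·6 + (1−p)·5 = p + 5
  5p + 2 = p + 5  ⇒  4p = 3  ⇒  p = 3/4.
In a mixed equilibrium the row player is indifferent between U and D; this condition fixes q.
  the row player's payoff from U: q·4 + (1−q)·7 = -3q + 7
  the row player's payoff from D: q·8 + (1−q)·1 = 7q + 1
  -3q + 7 = 7q + 1  ⇒  -10q = -6  ⇒  q = 3/5.

p = 3/4, q = 3/5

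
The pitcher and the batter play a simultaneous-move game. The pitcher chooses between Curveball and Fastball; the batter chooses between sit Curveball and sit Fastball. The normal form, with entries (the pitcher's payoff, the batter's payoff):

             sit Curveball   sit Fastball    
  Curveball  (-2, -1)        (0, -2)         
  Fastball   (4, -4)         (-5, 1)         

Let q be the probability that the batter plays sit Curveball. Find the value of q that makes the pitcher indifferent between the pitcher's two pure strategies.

The batter's mix must leave the pitcher indifferent between Curveball and Fastball.
  the pitcher's payoff to Curveball: q·(-2) + (1−q)·0 = -2q
  the pitcher's payoff to Fastball: q·4 + (1−q)·(-5) = 9q - 5
  -2q = 9q - 5  ⇒  -11q = -5  ⇒  q = 5/11.

q = 5/11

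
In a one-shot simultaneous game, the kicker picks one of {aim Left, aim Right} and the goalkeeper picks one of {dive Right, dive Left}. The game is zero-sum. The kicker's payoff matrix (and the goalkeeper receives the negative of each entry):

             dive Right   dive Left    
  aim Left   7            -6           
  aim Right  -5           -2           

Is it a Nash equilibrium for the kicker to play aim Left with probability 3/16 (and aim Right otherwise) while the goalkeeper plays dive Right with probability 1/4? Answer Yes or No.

Yes

Check the goalkeeper's indifference given the kicker's mix p = 3/16:
  payoff from dive Right = 11/4; payoff from dive Left = 11/4 — equal.
Check the kicker's indifference given the goalkeeper's mix q = 1/4:
  payoff from aim Left = -11/4; payoff from aim Right = -11/4 — equal.
Both players are indifferent, so neither can profitably deviate.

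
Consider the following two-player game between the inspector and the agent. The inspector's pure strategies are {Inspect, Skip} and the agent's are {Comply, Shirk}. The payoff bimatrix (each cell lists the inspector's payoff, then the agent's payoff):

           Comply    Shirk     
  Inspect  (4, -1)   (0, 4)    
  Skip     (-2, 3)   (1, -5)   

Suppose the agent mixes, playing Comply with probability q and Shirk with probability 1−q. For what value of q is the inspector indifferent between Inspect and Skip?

q = 1/7

Set the inspector's expected payoff from Inspect equal to that from Skip:
  the inspector's payoff from Inspect: q·4 + (1−q)·0 = 4q
  the inspector's payoff from Skip: q·(-2) + (1−q)·1 = -3q + 1
  4q = -3q + 1  ⇒  7q = 1  ⇒  q = 1/7.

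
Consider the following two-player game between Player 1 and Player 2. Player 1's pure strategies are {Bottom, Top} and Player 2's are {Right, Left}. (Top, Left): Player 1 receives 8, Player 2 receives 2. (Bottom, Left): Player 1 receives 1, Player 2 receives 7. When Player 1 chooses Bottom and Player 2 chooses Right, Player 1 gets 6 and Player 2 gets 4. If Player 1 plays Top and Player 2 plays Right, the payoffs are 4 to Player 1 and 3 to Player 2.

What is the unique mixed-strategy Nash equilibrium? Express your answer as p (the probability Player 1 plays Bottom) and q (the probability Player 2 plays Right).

p = 1/4, q = 7/9

Player 1's mix must leave Player 2 indifferent between Right and Left.
  Player 2's expected payoff from Right: p·4 + (1−p)·3 = p + 3
  Player 2's expected payoff from Left: p·7 + (1−p)·2 = 5p + 2
  p + 3 = 5p + 2  ⇒  -4p = -1  ⇒  p = 1/4.
Player 1's indifference between Bottom and Top determines Player 2's mixing probability q:
  Player 1's expected payoff from Bottom: q·6 + (1−q)·1 = 5q + 1
  Player 1's expected payoff from Top: q·4 + (1−q)·8 = -4q + 8
  5q + 1 = -4q + 8  ⇒  9q = 7  ⇒  q = 7/9.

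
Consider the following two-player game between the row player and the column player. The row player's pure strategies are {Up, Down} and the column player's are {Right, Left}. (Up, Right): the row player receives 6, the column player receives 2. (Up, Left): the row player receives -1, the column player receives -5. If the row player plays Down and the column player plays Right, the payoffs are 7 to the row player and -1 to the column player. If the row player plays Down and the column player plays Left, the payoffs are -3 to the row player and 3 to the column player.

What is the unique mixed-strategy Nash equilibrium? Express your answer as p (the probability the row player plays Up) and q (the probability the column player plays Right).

Set the column player's expected payoff from Right equal to that from Left:
  the column player's payoff to Right: p·2 + (1−p)·(-1) = 3p - 1
  the column player's payoff to Left: p·(-5) + (1−p)·3 = -8p + 3
  3p - 1 = -8p + 3  ⇒  11p = 4  ⇒  p = 4/11.
The column player's mix must leave the row player indifferent between Up and Down.
  the row player's payoff from Up: q·6 + (1−q)·(-1) = 7q - 1
  the row player's payoff from Down: q·7 + (1−q)·(-3) = 10q - 3
  7q - 1 = 10q - 3  ⇒  -3q = -2  ⇒  q = 2/3.

p = 4/11, q = 2/3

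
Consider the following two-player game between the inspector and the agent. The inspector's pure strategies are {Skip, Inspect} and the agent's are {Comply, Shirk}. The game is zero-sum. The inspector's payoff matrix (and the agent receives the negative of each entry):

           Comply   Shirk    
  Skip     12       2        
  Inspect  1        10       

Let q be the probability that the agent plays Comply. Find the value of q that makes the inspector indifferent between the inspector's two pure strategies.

The agent's mix must leave the inspector indifferent between Skip and Inspect.
  the inspector's payoff to Skip: q·12 + (1−q)·2 = 10q + 2
  the inspector's payoff to Inspect: q·1 + (1−q)·10 = -9q + 10
  10q + 2 = -9q + 10  ⇒  19q = 8  ⇒  q = 8/19.

q = 8/19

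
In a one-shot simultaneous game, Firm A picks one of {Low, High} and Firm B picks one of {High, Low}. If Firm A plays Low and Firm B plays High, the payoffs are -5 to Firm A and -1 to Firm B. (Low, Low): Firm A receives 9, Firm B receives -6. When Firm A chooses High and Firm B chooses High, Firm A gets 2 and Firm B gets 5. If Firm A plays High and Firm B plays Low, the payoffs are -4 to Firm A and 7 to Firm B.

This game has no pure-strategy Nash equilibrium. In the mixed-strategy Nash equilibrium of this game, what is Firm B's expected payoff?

23/7

For Firm B to be willing to mix, Firm B must be indifferent between High and Low, which pins down Firm A's mix.
  Firm B's payoff to High: p·(-1) + (1−p)·5 = -6p + 5
  Firm B's payoff to Low: p·(-6) + (1−p)·7 = -13p + 7
  -6p + 5 = -13p + 7  ⇒  7p = 2  ⇒  p = 2/7.
At equilibrium Firm B is indifferent across columns, so Firm B's payoff equals the payoff from High: (2/7)·(-1) + (5/7)·5 = 23/7.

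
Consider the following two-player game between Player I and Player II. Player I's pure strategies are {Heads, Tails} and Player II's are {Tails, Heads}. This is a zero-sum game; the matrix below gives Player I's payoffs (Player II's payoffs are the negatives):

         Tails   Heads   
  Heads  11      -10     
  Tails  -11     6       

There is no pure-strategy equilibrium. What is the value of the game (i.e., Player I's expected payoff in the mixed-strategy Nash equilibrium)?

Player II's mix must leave Player I indifferent between Heads and Tails.
  Player I's payoff to Heads: q·11 + (1−q)·(-10) = 21q - 10
  Player I's payoff to Tails: q·(-11) + (1−q)·6 = -17q + 6
  21q - 10 = -17q + 6  ⇒  38q = 16  ⇒  q = 8/19.
The value is Player I's expected payoff against this mix (using Heads): (8/19)·11 + (11/19)·(-10) = -22/19.

v = -22/19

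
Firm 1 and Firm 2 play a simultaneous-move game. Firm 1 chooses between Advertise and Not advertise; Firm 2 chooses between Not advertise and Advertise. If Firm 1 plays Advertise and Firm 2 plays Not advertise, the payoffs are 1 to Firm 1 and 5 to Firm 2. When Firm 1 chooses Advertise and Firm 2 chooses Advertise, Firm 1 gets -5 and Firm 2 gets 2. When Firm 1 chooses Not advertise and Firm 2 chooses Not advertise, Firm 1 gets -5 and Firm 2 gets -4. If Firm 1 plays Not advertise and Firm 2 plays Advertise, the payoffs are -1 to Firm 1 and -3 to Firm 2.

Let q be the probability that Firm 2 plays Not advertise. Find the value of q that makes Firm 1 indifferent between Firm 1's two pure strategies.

q = 2/5

Firm 1's indifference between Advertise and Not advertise determines Firm 2's mixing probability q:
  Firm 1's payoff from Advertise: q·1 + (1−q)·(-5) = 6q - 5
  Firm 1's payoff from Not advertise: q·(-5) + (1−q)·(-1) = -4q - 1
  6q - 5 = -4q - 1  ⇒  10q = 4  ⇒  q = 2/5.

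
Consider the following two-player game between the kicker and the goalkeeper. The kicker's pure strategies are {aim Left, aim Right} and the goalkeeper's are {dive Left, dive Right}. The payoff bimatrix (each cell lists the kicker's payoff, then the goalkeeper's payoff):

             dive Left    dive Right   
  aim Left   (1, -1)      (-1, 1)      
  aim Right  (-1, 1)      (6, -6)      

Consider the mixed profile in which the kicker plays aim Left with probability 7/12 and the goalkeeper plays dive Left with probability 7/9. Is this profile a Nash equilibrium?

Given the kicker's mix p = 7/12, the goalkeeper's payoff from dive Left is -1/6 but from dive Right is -23/12. The goalkeeper strictly prefers dive Left, so the goalkeeper would not mix.
So the proposed profile is not a Nash equilibrium.

No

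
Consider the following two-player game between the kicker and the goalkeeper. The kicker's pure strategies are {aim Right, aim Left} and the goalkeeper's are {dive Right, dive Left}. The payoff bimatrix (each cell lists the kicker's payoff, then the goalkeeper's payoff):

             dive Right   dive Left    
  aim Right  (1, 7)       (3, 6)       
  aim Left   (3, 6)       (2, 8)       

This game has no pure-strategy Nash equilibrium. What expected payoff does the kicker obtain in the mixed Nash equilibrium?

7/3

In a mixed equilibrium the kicker is indifferent between aim Right and aim Left; this condition fixes q.
  the kicker's expected payoff from aim Right: q·1 + (1−q)·3 = -2q + 3
  the kicker's expected payoff from aim Left: q·3 + (1−q)·2 = q + 2
  -2q + 3 = q + 2  ⇒  -3q = -1  ⇒  q = 1/3.
At equilibrium the kicker is indifferent across rows, so the kicker's payoff equals the payoff from aim Right: (1/3)·1 + (2/3)·3 = 7/3.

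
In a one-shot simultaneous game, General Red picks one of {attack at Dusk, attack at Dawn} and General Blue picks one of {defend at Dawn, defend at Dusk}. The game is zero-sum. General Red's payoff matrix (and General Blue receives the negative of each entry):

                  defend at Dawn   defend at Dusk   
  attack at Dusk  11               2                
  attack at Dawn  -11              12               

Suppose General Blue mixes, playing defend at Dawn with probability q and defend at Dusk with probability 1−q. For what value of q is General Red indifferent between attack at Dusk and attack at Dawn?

q = 5/16

For General Red to be willing to mix, General Red must be indifferent between attack at Dusk and attack at Dawn, which pins down General Blue's mix.
  General Red's expected payoff from attack at Dusk: q·11 + (1−q)·2 = 9q + 2
  General Red's expected payoff from attack at Dawn: q·(-11) + (1−q)·12 = -23q + 12
  9q + 2 = -23q + 12  ⇒  32q = 10  ⇒  q = 5/16.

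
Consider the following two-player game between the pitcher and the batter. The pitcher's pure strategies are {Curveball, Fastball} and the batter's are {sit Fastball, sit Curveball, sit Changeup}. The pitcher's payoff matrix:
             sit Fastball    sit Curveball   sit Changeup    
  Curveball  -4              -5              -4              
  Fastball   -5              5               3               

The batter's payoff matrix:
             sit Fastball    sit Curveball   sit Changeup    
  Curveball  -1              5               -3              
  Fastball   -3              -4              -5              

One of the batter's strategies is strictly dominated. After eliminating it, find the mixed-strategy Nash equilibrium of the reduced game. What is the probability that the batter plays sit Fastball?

q = 10/11

The batter's strategy sit Changeup is strictly dominated by sit Fastball: -1 > -3 and -3 > -5. Eliminate sit Changeup.
The batter's mix must leave the pitcher indifferent between Curveball and Fastball.
  the pitcher's payoff to Curveball: q·(-4) + (1−q)·(-5) = q - 5
  the pitcher's payoff to Fastball: q·(-5) + (1−q)·5 = -10q + 5
  q - 5 = -10q + 5  ⇒  11q = 10  ⇒  q = 10/11.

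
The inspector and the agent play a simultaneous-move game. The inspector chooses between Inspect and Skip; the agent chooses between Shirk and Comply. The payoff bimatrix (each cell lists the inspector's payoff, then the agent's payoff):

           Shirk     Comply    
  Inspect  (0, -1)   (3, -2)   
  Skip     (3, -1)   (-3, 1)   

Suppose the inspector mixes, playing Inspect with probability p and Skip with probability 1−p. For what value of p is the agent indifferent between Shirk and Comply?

p = 2/3

The agent's indifference between Shirk and Comply determines the inspector's mixing probability p:
  the agent's payoff to Shirk: p·(-1) + (1−p)·(-1) = -1
  the agent's payoff to Comply: p·(-2) + (1−p)·1 = -3p + 1
  -1 = -3p + 1  ⇒  3p = 2  ⇒  p = 2/3.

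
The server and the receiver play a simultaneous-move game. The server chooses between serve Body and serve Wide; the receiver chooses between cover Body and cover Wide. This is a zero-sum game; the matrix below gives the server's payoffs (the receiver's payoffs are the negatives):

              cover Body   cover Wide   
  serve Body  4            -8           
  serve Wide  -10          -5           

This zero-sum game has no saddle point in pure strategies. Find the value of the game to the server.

v = -100/17

In a mixed equilibrium the server is indifferent between serve Body and serve Wide; this condition fixes q.
  the server's expected payoff from serve Body: q·4 + (1−q)·(-8) = 12q - 8
  the server's expected payoff from serve Wide: q·(-10) + (1−q)·(-5) = -5q - 5
  12q - 8 = -5q - 5  ⇒  17q = 3  ⇒  q = 3/17.
The value is the server's expected payoff against this mix (using serve Body): (3/17)·4 + (14/17)·(-8) = -100/17.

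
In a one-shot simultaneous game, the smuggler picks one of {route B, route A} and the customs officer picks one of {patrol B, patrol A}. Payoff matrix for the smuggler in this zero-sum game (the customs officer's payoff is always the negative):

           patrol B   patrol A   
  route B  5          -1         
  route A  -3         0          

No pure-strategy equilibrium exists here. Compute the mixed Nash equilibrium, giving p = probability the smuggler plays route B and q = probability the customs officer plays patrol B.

p = 1/3, q = 1/9

Set the customs officer's expected payoff from patrol B equal to that from patrol A:
  the customs officer's expected payoff from patrol B: p·(-5) + (1−p)·3 = -8p + 3
  the customs officer's expected payoff from patrol A: p·1 + (1−p)·0 = p
  -8p + 3 = p  ⇒  -9p = -3  ⇒  p = 1/3.
In a mixed equilibrium the smuggler is indifferent between route B and route A; this condition fixes q.
  the smuggler's expected payoff from route B: q·5 + (1−q)·(-1) = 6q - 1
  the smuggler's expected payoff from route A: q·(-3) + (1−q)·0 = -3q
  6q - 1 = -3q  ⇒  9q = 1  ⇒  q = 1/9.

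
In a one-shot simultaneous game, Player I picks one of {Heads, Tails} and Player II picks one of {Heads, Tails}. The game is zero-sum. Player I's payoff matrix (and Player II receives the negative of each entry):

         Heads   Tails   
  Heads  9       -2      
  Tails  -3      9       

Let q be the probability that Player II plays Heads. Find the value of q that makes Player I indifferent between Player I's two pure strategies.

Set Player I's expected payoff from Heads equal to that from Tails:
  Player I's payoff to Heads: q·9 + (1−q)·(-2) = 11q - 2
  Player I's payoff to Tails: q·(-3) + (1−q)·9 = -12q + 9
  11q - 2 = -12q + 9  ⇒  23q = 11  ⇒  q = 11/23.

q = 11/23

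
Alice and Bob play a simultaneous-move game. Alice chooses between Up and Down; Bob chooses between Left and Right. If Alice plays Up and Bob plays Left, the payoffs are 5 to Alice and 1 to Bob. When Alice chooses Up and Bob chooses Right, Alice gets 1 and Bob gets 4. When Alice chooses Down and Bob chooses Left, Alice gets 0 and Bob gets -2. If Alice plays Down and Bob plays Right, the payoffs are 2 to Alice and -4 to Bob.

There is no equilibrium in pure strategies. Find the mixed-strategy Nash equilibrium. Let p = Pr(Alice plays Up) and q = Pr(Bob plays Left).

p = 2/5, q = 1/6

Alice's mix must leave Bob indifferent between Left and Right.
  Bob's payoff to Left: p·1 + (1−p)·(-2) = 3p - 2
  Bob's payoff to Right: p·4 + (1−p)·(-4) = 8p - 4
  3p - 2 = 8p - 4  ⇒  -5p = -2  ⇒  p = 2/5.
Bob's mix must leave Alice indifferent between Up and Down.
  Alice's expected payoff from Up: q·5 + (1−q)·1 = 4q + 1
  Alice's expected payoff from Down: q·0 + (1−q)·2 = -2q + 2
  4q + 1 = -2q + 2  ⇒  6q = 1  ⇒  q = 1/6.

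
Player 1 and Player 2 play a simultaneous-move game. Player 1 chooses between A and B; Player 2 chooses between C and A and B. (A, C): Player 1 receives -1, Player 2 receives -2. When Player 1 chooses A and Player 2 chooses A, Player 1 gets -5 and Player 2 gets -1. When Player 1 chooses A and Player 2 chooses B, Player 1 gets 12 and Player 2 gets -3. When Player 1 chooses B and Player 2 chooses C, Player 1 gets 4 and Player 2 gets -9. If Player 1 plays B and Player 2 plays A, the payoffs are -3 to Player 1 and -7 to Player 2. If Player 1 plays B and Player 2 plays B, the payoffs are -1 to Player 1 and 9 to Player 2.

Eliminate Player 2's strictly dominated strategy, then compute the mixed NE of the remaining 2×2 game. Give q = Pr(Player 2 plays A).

Player 2's strategy C is strictly dominated by A: -1 > -2 and -7 > -9. Eliminate C.
Set Player 1's expected payoff from A equal to that from B:
  Player 1's payoff to A: q·(-5) + (1−q)·12 = -17q + 12
  Player 1's payoff to B: q·(-3) + (1−q)·(-1) = -2q - 1
  -17q + 12 = -2q - 1  ⇒  -15q = -13  ⇒  q = 13/15.

q = 13/15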